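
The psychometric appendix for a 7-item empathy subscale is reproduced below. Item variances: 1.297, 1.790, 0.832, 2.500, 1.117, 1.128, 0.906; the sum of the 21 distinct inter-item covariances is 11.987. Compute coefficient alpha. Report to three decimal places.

sum of item variances = 1.297 + 1.790 + 0.832 + 2.500 + 1.117 + 1.128 + 0.906 = 9.570
Sum of distinct covariances = 11.987
σ²_total = sum of item variances + 2·Σcov = 9.570 + 2 × 11.987 = 33.544
α = (7/6)·(1 − 9.570/33.544) = 0.834

α = 0.834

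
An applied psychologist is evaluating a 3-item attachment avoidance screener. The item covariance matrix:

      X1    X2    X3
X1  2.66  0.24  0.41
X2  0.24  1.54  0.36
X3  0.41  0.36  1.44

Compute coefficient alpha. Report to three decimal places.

ΣVar(i) = 2.66 + 1.54 + 1.44 = 5.64
Sum of the distinct covariances = 1.01
total variance = 5.64 + 2 × 1.01 = 7.66
α = (k/(k−1))·(1 − ΣVar(i)/total variance) = (3/2)·(1 − 5.64/7.66) = 0.396

coefficient alpha = 0.396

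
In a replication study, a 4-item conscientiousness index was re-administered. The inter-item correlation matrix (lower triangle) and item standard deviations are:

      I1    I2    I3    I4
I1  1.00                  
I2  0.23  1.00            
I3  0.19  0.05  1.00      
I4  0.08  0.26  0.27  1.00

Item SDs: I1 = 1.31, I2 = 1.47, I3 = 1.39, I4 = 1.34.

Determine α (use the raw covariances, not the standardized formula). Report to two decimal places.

Σσ²ᵢ = 1.31² + 1.47² + 1.39² + 1.34² = 7.6047
Covariances σ_ij = r_ij · s_i · s_j:
  σ(I1,I2) = 0.23 × 1.31 × 1.47 = 0.4429
  σ(I1,I3) = 0.19 × 1.31 × 1.39 = 0.3460
  σ(I1,I4) = 0.08 × 1.31 × 1.34 = 0.1404
  σ(I2,I3) = 0.05 × 1.47 × 1.39 = 0.1022
  σ(I2,I4) = 0.26 × 1.47 × 1.34 = 0.5121
  σ(I3,I4) = 0.27 × 1.39 × 1.34 = 0.5029
σ²_T = Σσ²ᵢ + 2·Σσ_ij = 7.6047 + 2 × 2.0465 = 11.6977
α = (4/3)·(1 − 7.6047/11.6977) = 0.47

α = 0.47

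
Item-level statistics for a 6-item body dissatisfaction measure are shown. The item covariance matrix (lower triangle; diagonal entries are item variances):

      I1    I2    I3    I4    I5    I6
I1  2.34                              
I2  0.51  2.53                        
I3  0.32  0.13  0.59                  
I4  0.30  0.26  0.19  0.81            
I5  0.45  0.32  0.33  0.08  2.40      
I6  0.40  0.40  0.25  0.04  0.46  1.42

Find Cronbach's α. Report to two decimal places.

α = 0.56

Σσ²ᵢ = 2.34 + 2.53 + 0.59 + 0.81 + 2.40 + 1.42 = 10.09
Sum of off-diagonal covariances = 4.44
total variance = 10.09 + 2 × 4.44 = 18.97
α = (k/(k−1))·(1 − Σσ²ᵢ/total variance) = (6/5)·(1 − 10.09/18.97) = 0.56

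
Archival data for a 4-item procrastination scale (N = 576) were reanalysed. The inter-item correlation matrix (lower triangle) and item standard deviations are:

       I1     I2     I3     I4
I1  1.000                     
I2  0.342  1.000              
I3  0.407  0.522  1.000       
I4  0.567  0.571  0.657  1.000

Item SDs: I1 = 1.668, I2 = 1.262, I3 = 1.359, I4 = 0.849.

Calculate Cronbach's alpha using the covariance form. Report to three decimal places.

Cronbach's alpha = 0.768

Σσ²ᵢ = 1.668² + 1.262² + 1.359² + 0.849² = 6.9425
Covariances σ_ij = r_ij · s_i · s_j:
  σ(I1,I2) = 0.342 × 1.668 × 1.262 = 0.7199
  σ(I1,I3) = 0.407 × 1.668 × 1.359 = 0.9226
  σ(I1,I4) = 0.567 × 1.668 × 0.849 = 0.8029
  σ(I2,I3) = 0.522 × 1.262 × 1.359 = 0.8953
  σ(I2,I4) = 0.571 × 1.262 × 0.849 = 0.6118
  σ(I3,I4) = 0.657 × 1.359 × 0.849 = 0.7580
σ²_T = Σσ²ᵢ + 2·Σσ_ij = 6.9425 + 2 × 4.7105 = 16.3635
α = (4/3)·(1 − 6.9425/16.3635) = 0.768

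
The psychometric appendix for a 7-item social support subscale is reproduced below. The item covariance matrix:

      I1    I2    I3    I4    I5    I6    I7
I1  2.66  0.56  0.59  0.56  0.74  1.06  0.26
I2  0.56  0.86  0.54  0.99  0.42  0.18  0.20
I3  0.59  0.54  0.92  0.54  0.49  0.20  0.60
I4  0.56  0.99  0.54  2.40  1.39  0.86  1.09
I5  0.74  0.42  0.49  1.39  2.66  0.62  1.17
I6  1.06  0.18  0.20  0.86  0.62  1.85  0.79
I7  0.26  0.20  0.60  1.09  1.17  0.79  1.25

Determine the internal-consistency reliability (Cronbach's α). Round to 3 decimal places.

Σσ²ᵢ = 2.66 + 0.86 + 0.92 + 2.40 + 2.66 + 1.85 + 1.25 = 12.60
Sum of off-diagonal covariances = 13.85
σ²_T = 12.60 + 2 × 13.85 = 40.30
α = (k/(k−1))·(1 − Σσ²ᵢ/σ²_T) = (7/6)·(1 − 12.60/40.30) = 0.802

Cronbach's α = 0.802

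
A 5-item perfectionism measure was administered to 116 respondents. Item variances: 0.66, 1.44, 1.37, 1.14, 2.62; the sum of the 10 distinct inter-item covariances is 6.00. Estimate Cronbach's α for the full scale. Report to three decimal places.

Cronbach's α = 0.780

Σσ²ᵢ = 0.66 + 1.44 + 1.37 + 1.14 + 2.62 = 7.23
Sum of distinct covariances = 6.00
σ²_T = Σσ²ᵢ + 2·Σcov = 7.23 + 2 × 6.00 = 19.23
α = (5/4)·(1 − 7.23/19.23) = 0.780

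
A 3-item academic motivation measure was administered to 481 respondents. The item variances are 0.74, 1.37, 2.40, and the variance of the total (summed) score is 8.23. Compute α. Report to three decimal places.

α = 0.678

sum of item variances = 0.74 + 1.37 + 2.40 = 4.51
α = (k/(k−1))·(1 − sum of item variances/σ²_total) = (3/2)·(1 − 4.51/8.23) = 0.678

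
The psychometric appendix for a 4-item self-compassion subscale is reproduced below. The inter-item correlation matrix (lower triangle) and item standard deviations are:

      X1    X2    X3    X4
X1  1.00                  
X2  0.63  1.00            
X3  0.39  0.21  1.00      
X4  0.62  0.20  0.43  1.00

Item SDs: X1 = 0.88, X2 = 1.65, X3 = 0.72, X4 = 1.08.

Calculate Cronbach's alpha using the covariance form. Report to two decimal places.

Cronbach's alpha = 0.68

Σσ²ᵢ = 0.88² + 1.65² + 0.72² + 1.08² = 5.1817
Covariances σ_ij = r_ij · s_i · s_j:
  σ(X1,X2) = 0.63 × 0.88 × 1.65 = 0.9148
  σ(X1,X3) = 0.39 × 0.88 × 0.72 = 0.2471
  σ(X1,X4) = 0.62 × 0.88 × 1.08 = 0.5892
  σ(X2,X3) = 0.21 × 1.65 × 0.72 = 0.2495
  σ(X2,X4) = 0.20 × 1.65 × 1.08 = 0.3564
  σ(X3,X4) = 0.43 × 0.72 × 1.08 = 0.3344
σ²_T = Σσ²ᵢ + 2·Σσ_ij = 5.1817 + 2 × 2.6914 = 10.5645
α = (4/3)·(1 − 5.1817/10.5645) = 0.68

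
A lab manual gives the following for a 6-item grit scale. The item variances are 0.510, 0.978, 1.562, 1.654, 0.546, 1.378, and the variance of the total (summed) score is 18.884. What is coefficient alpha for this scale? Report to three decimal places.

α = 0.779

ΣVar(i) = 0.510 + 0.978 + 1.562 + 1.654 + 0.546 + 1.378 = 6.628
α = (k/(k−1))·(1 − ΣVar(i)/σ²_T) = (6/5)·(1 − 6.628/18.884) = 0.779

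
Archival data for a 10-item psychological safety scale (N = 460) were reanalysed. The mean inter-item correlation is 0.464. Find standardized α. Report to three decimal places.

α = 0.896

Standardized α = k·r̄ / (1 + (k−1)·r̄) = 10 × 0.464 / (1 + 9 × 0.464)
  = 4.6400 / 5.1760 = 0.896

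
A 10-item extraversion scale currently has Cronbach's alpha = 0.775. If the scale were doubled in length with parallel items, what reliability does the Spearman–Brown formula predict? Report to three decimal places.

Length factor m = 2
α' = m·α / (1 + (m−1)·α)
   = 2 × 0.775 / (1 + (2 − 1) × 0.775)
   = 1.5500 / 1.7750 = 0.873

predicted reliability = 0.873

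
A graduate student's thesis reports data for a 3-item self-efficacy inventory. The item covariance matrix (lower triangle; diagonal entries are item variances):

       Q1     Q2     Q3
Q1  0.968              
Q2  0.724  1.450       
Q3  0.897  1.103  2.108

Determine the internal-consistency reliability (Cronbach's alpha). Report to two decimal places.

Cronbach's alpha = 0.82

Σσᵢ² = 0.968 + 1.450 + 2.108 = 4.526
Sum of off-diagonal covariances = 2.724
σ²_T = 4.526 + 2 × 2.724 = 9.974
α = (k/(k−1))·(1 − Σσᵢ²/σ²_T) = (3/2)·(1 − 4.526/9.974) = 0.82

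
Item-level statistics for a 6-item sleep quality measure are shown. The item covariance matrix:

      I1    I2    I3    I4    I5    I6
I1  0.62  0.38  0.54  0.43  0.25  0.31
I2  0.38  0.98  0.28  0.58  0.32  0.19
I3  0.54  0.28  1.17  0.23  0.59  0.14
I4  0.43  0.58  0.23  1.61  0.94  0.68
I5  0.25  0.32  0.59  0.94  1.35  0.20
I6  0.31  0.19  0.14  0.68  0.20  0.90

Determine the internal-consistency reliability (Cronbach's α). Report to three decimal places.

α = 0.776

sum of item variances = 0.62 + 0.98 + 1.17 + 1.61 + 1.35 + 0.90 = 6.63
Σ_{i<j} σ_ij = 6.06
σ²_T = 6.63 + 2 × 6.06 = 18.75
α = (k/(k−1))·(1 − sum of item variances/σ²_T) = (6/5)·(1 − 6.63/18.75) = 0.776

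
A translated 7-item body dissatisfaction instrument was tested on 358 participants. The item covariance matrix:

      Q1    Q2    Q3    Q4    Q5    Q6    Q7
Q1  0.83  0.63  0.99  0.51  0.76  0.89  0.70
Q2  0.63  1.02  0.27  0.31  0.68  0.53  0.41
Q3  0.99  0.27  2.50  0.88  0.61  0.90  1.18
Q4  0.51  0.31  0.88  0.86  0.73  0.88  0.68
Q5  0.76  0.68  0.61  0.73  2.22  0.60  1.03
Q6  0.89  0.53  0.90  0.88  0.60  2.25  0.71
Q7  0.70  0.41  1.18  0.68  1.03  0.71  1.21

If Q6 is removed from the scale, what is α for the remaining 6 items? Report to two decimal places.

Remaining items: Q1, Q2, Q3, Q4, Q5, Q7 (k = 6).
Σσᵢ² = 0.83 + 1.02 + 2.50 + 0.86 + 2.22 + 1.21 = 8.64
σ²_total = 8.64 + 2 × 10.37 = 29.38
α (item deleted) = (6/5)·(1 − 8.64/29.38) = 0.85

α = 0.85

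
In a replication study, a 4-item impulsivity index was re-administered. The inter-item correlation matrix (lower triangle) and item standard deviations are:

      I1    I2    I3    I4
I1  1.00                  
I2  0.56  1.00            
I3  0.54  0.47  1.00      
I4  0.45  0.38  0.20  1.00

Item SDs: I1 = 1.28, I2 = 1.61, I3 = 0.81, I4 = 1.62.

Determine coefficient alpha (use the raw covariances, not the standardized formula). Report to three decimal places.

Σσ²ᵢ = 1.28² + 1.61² + 0.81² + 1.62² = 7.5110
Covariances σ_ij = r_ij · s_i · s_j:
  σ(I1,I2) = 0.56 × 1.28 × 1.61 = 1.1540
  σ(I1,I3) = 0.54 × 1.28 × 0.81 = 0.5599
  σ(I1,I4) = 0.45 × 1.28 × 1.62 = 0.9331
  σ(I2,I3) = 0.47 × 1.61 × 0.81 = 0.6129
  σ(I2,I4) = 0.38 × 1.61 × 1.62 = 0.9911
  σ(I3,I4) = 0.20 × 0.81 × 1.62 = 0.2624
σ²_T = Σσ²ᵢ + 2·Σσ_ij = 7.5110 + 2 × 4.5134 = 16.5378
α = (4/3)·(1 − 7.5110/16.5378) = 0.728

α = 0.728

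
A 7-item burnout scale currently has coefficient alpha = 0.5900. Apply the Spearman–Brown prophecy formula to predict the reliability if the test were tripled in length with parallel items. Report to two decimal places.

Length factor m = 3
α' = m·α / (1 + (m−1)·α)
   = 3 × 0.5900 / (1 + (3 − 1) × 0.5900)
   = 1.7700 / 2.1800 = 0.81

predicted reliability = 0.81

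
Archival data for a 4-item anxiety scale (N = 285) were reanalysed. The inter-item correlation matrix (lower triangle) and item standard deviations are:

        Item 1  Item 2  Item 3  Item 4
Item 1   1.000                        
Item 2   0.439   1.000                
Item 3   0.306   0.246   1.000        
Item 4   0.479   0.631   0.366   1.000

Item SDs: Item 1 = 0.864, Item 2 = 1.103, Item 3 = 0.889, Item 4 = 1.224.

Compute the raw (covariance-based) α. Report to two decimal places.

Σσ²ᵢ = 0.864² + 1.103² + 0.889² + 1.224² = 4.2516
Covariances σ_ij = r_ij · s_i · s_j:
  σ(Item 1,Item 2) = 0.439 × 0.864 × 1.103 = 0.4184
  σ(Item 1,Item 3) = 0.306 × 0.864 × 0.889 = 0.2350
  σ(Item 1,Item 4) = 0.479 × 0.864 × 1.224 = 0.5066
  σ(Item 2,Item 3) = 0.246 × 1.103 × 0.889 = 0.2412
  σ(Item 2,Item 4) = 0.631 × 1.103 × 1.224 = 0.8519
  σ(Item 3,Item 4) = 0.366 × 0.889 × 1.224 = 0.3983
σ²_T = Σσ²ᵢ + 2·Σσ_ij = 4.2516 + 2 × 2.6514 = 9.5544
α = (4/3)·(1 − 4.2516/9.5544) = 0.74

α = 0.74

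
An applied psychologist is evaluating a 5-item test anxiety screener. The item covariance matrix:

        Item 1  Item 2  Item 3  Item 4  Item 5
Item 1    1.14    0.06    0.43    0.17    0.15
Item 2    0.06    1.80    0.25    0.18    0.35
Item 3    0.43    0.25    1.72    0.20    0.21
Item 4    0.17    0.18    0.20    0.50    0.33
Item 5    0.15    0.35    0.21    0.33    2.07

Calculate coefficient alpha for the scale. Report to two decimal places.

coefficient alpha = 0.49

sum of item variances = 1.14 + 1.80 + 1.72 + 0.50 + 2.07 = 7.23
Sum of off-diagonal covariances = 2.33
σ²_total = 7.23 + 2 × 2.33 = 11.89
α = (k/(k−1))·(1 − sum of item variances/σ²_total) = (5/4)·(1 − 7.23/11.89) = 0.49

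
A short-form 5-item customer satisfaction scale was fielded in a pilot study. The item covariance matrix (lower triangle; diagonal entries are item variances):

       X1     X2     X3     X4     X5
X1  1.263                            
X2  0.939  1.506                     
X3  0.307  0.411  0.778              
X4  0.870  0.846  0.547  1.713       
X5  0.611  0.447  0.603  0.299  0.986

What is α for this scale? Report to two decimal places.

α = 0.82

Σσ²ᵢ = 1.263 + 1.506 + 0.778 + 1.713 + 0.986 = 6.246
Sum of off-diagonal covariances = 5.880
σ²_T = 6.246 + 2 × 5.880 = 18.006
α = (k/(k−1))·(1 − Σσ²ᵢ/σ²_T) = (5/4)·(1 − 6.246/18.006) = 0.82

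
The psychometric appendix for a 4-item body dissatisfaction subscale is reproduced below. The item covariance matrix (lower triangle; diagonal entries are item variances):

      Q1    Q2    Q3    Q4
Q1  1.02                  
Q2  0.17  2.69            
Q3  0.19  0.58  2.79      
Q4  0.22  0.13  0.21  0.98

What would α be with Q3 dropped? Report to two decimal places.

Remaining items: Q1, Q2, Q4 (k = 3).
Σσᵢ² = 1.02 + 2.69 + 0.98 = 4.69
σ²_T = 4.69 + 2 × 0.52 = 5.73
α (item deleted) = (3/2)·(1 − 4.69/5.73) = 0.27

α = 0.27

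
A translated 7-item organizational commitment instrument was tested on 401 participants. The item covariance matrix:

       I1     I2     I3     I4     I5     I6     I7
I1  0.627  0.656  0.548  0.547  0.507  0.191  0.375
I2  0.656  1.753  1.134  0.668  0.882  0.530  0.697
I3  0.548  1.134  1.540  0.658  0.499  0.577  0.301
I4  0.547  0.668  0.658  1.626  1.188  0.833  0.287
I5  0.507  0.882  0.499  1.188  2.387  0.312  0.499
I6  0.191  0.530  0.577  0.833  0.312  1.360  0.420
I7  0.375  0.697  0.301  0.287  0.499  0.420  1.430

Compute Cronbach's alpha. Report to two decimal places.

Σσᵢ² = 0.627 + 1.753 + 1.540 + 1.626 + 2.387 + 1.360 + 1.430 = 10.723
Sum of the distinct covariances = 12.309
σ²_T = 10.723 + 2 × 12.309 = 35.341
α = (k/(k−1))·(1 − Σσᵢ²/σ²_T) = (7/6)·(1 − 10.723/35.341) = 0.81

Cronbach's alpha = 0.81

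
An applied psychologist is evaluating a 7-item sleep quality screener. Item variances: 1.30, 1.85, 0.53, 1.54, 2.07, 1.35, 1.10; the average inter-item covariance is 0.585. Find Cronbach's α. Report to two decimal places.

Cronbach's α = 0.84

sum of item variances = 1.30 + 1.85 + 0.53 + 1.54 + 2.07 + 1.35 + 1.10 = 9.74
Sum of the 21 distinct covariances = 21 × 0.585 = 12.285
σ²_T = sum of item variances + 2·Σcov = 9.74 + 2 × 12.285 = 34.310
α = (7/6)·(1 − 9.74/34.310) = 0.84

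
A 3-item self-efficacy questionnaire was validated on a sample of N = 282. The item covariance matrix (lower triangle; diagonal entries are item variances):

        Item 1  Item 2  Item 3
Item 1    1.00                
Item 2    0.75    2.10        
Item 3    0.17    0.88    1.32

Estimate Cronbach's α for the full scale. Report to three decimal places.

Cronbach's α = 0.673

Σσᵢ² = 1.00 + 2.10 + 1.32 = 4.42
Sum of the distinct covariances = 1.80
σ²_total = 4.42 + 2 × 1.80 = 8.02
α = (k/(k−1))·(1 − Σσᵢ²/σ²_total) = (3/2)·(1 − 4.42/8.02) = 0.673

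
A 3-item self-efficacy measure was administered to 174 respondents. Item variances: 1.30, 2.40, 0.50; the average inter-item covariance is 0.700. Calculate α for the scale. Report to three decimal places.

α = 0.750

ΣVar(i) = 1.30 + 2.40 + 0.50 = 4.20
Sum of the 3 distinct covariances = 3 × 0.700 = 2.100
total variance = ΣVar(i) + 2·Σcov = 4.20 + 2 × 2.100 = 8.400
α = (3/2)·(1 − 4.20/8.400) = 0.750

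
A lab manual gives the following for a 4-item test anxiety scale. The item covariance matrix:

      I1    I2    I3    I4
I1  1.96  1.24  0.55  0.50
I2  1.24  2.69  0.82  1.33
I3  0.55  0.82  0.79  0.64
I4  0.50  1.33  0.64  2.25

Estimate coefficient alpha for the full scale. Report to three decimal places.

coefficient alpha = 0.759

ΣVar(i) = 1.96 + 2.69 + 0.79 + 2.25 = 7.69
Sum of the distinct covariances = 5.08
total variance = 7.69 + 2 × 5.08 = 17.85
α = (k/(k−1))·(1 − ΣVar(i)/total variance) = (4/3)·(1 − 7.69/17.85) = 0.759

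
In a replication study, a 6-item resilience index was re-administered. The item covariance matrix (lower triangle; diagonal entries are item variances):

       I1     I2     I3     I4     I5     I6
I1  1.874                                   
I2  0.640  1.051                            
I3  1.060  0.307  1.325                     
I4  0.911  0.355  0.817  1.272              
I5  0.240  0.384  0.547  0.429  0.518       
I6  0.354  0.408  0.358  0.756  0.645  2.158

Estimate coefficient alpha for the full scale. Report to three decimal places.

sum of item variances = 1.874 + 1.051 + 1.325 + 1.272 + 0.518 + 2.158 = 8.198
Σ_{i<j} σ_ij = 8.211
total variance = 8.198 + 2 × 8.211 = 24.620
α = (k/(k−1))·(1 − sum of item variances/total variance) = (6/5)·(1 − 8.198/24.620) = 0.800

α = 0.800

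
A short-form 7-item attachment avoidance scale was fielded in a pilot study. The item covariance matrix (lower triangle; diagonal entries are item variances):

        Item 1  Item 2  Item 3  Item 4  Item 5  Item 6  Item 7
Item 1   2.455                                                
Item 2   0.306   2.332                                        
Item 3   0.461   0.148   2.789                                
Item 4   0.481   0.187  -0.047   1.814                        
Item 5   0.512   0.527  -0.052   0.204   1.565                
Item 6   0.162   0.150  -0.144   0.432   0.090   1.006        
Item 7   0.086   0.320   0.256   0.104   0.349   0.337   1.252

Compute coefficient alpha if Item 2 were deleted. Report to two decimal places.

Remaining items: Item 1, Item 3, Item 4, Item 5, Item 6, Item 7 (k = 6).
Σσᵢ² = 2.455 + 2.789 + 1.814 + 1.565 + 1.006 + 1.252 = 10.881
σ²_T = 10.881 + 2 × 3.231 = 17.343
α (item deleted) = (6/5)·(1 − 10.881/17.343) = 0.45

coefficient alpha = 0.45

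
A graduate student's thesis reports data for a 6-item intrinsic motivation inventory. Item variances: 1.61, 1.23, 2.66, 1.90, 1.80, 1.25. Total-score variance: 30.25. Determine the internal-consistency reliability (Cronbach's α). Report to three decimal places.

α = 0.785

ΣVar(i) = 1.61 + 1.23 + 2.66 + 1.90 + 1.80 + 1.25 = 10.45
α = (k/(k−1))·(1 − ΣVar(i)/total variance) = (6/5)·(1 − 10.45/30.25) = 0.785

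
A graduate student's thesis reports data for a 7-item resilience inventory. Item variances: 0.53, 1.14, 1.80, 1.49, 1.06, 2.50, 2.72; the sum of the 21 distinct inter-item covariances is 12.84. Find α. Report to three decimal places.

α = 0.811

Σσᵢ² = 0.53 + 1.14 + 1.80 + 1.49 + 1.06 + 2.50 + 2.72 = 11.24
Sum of distinct covariances = 12.84
σ²_total = Σσᵢ² + 2·Σcov = 11.24 + 2 × 12.84 = 36.92
α = (7/6)·(1 − 11.24/36.92) = 0.811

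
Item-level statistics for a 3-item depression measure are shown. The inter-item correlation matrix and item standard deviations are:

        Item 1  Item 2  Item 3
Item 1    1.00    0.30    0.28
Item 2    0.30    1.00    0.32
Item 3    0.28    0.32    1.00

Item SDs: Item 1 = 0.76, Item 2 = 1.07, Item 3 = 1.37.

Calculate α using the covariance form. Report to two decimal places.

Σσ²ᵢ = 0.76² + 1.07² + 1.37² = 3.5994
Covariances σ_ij = r_ij · s_i · s_j:
  σ(Item 1,Item 2) = 0.30 × 0.76 × 1.07 = 0.2440
  σ(Item 1,Item 3) = 0.28 × 0.76 × 1.37 = 0.2915
  σ(Item 2,Item 3) = 0.32 × 1.07 × 1.37 = 0.4691
σ²_T = Σσ²ᵢ + 2·Σσ_ij = 3.5994 + 2 × 1.0046 = 5.6086
α = (3/2)·(1 − 3.5994/5.6086) = 0.54

α = 0.54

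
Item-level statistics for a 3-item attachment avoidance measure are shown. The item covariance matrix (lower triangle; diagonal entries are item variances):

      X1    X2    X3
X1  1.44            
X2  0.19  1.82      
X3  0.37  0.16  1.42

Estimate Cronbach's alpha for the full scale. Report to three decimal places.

ΣVar(i) = 1.44 + 1.82 + 1.42 = 4.68
Sum of the distinct covariances = 0.72
total variance = 4.68 + 2 × 0.72 = 6.12
α = (k/(k−1))·(1 − ΣVar(i)/total variance) = (3/2)·(1 − 4.68/6.12) = 0.353

α = 0.353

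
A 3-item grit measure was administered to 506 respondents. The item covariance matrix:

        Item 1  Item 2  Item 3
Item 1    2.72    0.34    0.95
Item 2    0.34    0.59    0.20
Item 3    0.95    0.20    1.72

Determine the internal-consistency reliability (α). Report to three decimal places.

Σσᵢ² = 2.72 + 0.59 + 1.72 = 5.03
Σ_{i<j} σ_ij = 1.49
σ²_T = 5.03 + 2 × 1.49 = 8.01
α = (k/(k−1))·(1 − Σσᵢ²/σ²_T) = (3/2)·(1 − 5.03/8.01) = 0.558

α = 0.558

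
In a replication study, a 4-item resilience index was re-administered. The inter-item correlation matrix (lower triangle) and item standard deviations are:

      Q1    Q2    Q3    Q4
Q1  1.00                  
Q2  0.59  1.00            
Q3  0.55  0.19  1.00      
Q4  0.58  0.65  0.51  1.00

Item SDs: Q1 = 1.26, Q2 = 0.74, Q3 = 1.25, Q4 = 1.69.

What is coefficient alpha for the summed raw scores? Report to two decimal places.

coefficient alpha = 0.79

Σσ²ᵢ = 1.26² + 0.74² + 1.25² + 1.69² = 6.5538
Covariances σ_ij = r_ij · s_i · s_j:
  σ(Q1,Q2) = 0.59 × 1.26 × 0.74 = 0.5501
  σ(Q1,Q3) = 0.55 × 1.26 × 1.25 = 0.8663
  σ(Q1,Q4) = 0.58 × 1.26 × 1.69 = 1.2351
  σ(Q2,Q3) = 0.19 × 0.74 × 1.25 = 0.1758
  σ(Q2,Q4) = 0.65 × 0.74 × 1.69 = 0.8129
  σ(Q3,Q4) = 0.51 × 1.25 × 1.69 = 1.0774
σ²_T = Σσ²ᵢ + 2·Σσ_ij = 6.5538 + 2 × 4.7176 = 15.9890
α = (4/3)·(1 − 6.5538/15.9890) = 0.79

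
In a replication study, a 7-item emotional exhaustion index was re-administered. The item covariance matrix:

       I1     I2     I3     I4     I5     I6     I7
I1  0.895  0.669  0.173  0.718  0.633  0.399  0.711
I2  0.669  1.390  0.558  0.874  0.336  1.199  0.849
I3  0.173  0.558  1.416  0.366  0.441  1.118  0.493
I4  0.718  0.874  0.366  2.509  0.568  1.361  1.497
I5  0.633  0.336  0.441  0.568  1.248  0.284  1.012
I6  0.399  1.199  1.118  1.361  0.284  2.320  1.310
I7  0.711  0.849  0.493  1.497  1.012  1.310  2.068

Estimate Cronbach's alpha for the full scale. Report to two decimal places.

Σσᵢ² = 0.895 + 1.390 + 1.416 + 2.509 + 1.248 + 2.320 + 2.068 = 11.846
Sum of the distinct covariances = 15.569
σ²_T = 11.846 + 2 × 15.569 = 42.984
α = (k/(k−1))·(1 − Σσᵢ²/σ²_T) = (7/6)·(1 − 11.846/42.984) = 0.85

Cronbach's alpha = 0.85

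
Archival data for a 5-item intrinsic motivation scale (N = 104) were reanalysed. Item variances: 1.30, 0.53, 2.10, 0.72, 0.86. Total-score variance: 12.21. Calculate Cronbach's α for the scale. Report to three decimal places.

Σσᵢ² = 1.30 + 0.53 + 2.10 + 0.72 + 0.86 = 5.51
α = (k/(k−1))·(1 − Σσᵢ²/σ²_T) = (5/4)·(1 − 5.51/12.21) = 0.686

α = 0.686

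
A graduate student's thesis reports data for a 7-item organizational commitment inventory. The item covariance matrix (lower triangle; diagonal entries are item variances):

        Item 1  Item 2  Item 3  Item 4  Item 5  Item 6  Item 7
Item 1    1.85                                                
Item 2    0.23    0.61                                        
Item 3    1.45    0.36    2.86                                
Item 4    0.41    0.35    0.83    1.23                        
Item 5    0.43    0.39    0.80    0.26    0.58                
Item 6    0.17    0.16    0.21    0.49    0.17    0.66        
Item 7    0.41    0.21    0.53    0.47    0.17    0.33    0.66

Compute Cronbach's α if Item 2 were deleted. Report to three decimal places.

Remaining items: Item 1, Item 3, Item 4, Item 5, Item 6, Item 7 (k = 6).
Σσ²ᵢ = 1.85 + 2.86 + 1.23 + 0.58 + 0.66 + 0.66 = 7.84
σ²_T = 7.84 + 2 × 7.13 = 22.10
α (item deleted) = (6/5)·(1 − 7.84/22.10) = 0.774

Cronbach's α = 0.774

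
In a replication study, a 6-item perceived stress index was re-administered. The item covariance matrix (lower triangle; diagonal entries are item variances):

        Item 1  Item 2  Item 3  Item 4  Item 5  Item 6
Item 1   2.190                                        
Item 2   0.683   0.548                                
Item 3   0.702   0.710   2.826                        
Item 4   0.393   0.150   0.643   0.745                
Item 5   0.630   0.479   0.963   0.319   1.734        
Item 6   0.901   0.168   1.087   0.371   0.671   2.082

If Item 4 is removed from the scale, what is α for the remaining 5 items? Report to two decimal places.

Remaining items: Item 1, Item 2, Item 3, Item 5, Item 6 (k = 5).
ΣVar(i) = 2.190 + 0.548 + 2.826 + 1.734 + 2.082 = 9.380
total variance = 9.380 + 2 × 6.994 = 23.368
α (item deleted) = (5/4)·(1 − 9.380/23.368) = 0.75

α = 0.75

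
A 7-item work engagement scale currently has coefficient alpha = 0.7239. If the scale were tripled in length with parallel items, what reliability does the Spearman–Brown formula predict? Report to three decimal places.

predicted reliability = 0.887

Length factor m = 3
α' = m·α / (1 + (m−1)·α)
   = 3 × 0.7239 / (1 + (3 − 1) × 0.7239)
   = 2.1717 / 2.4478 = 0.887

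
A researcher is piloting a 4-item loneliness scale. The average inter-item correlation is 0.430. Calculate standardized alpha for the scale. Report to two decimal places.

standardized alpha = 0.75

Standardized α = k·r̄ / (1 + (k−1)·r̄) = 4 × 0.430 / (1 + 3 × 0.430)
  = 1.7200 / 2.2900 = 0.75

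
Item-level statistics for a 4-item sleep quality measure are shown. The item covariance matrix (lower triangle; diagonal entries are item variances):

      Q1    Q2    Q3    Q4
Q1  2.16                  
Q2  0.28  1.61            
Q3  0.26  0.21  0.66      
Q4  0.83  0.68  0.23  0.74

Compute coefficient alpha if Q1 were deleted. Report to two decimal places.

coefficient alpha = 0.64

Remaining items: Q2, Q3, Q4 (k = 3).
ΣVar(i) = 1.61 + 0.66 + 0.74 = 3.01
σ²_T = 3.01 + 2 × 1.12 = 5.25
α (item deleted) = (3/2)·(1 − 3.01/5.25) = 0.64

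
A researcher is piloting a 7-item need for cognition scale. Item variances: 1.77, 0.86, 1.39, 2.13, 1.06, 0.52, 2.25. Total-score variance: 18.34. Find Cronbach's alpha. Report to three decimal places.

α = 0.532

sum of item variances = 1.77 + 0.86 + 1.39 + 2.13 + 1.06 + 0.52 + 2.25 = 9.98
α = (k/(k−1))·(1 − sum of item variances/Var(T)) = (7/6)·(1 − 9.98/18.34) = 0.532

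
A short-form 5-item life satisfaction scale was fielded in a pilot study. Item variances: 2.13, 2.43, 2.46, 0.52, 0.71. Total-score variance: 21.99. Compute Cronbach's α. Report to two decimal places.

α = 0.78

sum of item variances = 2.13 + 2.43 + 2.46 + 0.52 + 0.71 = 8.25
α = (k/(k−1))·(1 − sum of item variances/Var(T)) = (5/4)·(1 − 8.25/21.99) = 0.78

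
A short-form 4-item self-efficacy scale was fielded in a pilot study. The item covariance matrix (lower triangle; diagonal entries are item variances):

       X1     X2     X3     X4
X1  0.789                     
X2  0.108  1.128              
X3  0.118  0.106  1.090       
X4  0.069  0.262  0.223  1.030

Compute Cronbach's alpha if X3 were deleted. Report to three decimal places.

Remaining items: X1, X2, X4 (k = 3).
Σσ²ᵢ = 0.789 + 1.128 + 1.030 = 2.947
σ²_total = 2.947 + 2 × 0.439 = 3.825
α (item deleted) = (3/2)·(1 − 2.947/3.825) = 0.344

Cronbach's alpha = 0.344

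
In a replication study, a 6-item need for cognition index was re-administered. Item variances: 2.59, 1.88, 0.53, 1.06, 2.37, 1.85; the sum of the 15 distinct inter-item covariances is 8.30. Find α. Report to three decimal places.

ΣVar(i) = 2.59 + 1.88 + 0.53 + 1.06 + 2.37 + 1.85 = 10.28
Sum of distinct covariances = 8.30
σ²_total = ΣVar(i) + 2·Σcov = 10.28 + 2 × 8.30 = 26.88
α = (6/5)·(1 − 10.28/26.88) = 0.741

α = 0.741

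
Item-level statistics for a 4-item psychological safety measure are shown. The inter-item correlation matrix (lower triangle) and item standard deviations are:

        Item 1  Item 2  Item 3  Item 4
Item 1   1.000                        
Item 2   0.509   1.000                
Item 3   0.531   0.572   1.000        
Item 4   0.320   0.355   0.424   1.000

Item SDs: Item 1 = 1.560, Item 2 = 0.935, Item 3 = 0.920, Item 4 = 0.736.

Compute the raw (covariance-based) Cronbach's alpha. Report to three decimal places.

α = 0.736

Σσ²ᵢ = 1.560² + 0.935² + 0.920² + 0.736² = 4.6959
Covariances σ_ij = r_ij · s_i · s_j:
  σ(Item 1,Item 2) = 0.509 × 1.560 × 0.935 = 0.7424
  σ(Item 1,Item 3) = 0.531 × 1.560 × 0.920 = 0.7621
  σ(Item 1,Item 4) = 0.320 × 1.560 × 0.736 = 0.3674
  σ(Item 2,Item 3) = 0.572 × 0.935 × 0.920 = 0.4920
  σ(Item 2,Item 4) = 0.355 × 0.935 × 0.736 = 0.2443
  σ(Item 3,Item 4) = 0.424 × 0.920 × 0.736 = 0.2871
σ²_T = Σσ²ᵢ + 2·Σσ_ij = 4.6959 + 2 × 2.8953 = 10.4865
α = (4/3)·(1 − 4.6959/10.4865) = 0.736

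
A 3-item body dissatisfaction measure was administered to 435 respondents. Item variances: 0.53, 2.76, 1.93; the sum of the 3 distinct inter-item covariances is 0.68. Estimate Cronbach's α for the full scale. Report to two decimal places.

Σσᵢ² = 0.53 + 2.76 + 1.93 = 5.22
Sum of distinct covariances = 0.68
Var(T) = Σσᵢ² + 2·Σcov = 5.22 + 2 × 0.68 = 6.58
α = (3/2)·(1 − 5.22/6.58) = 0.31

α = 0.31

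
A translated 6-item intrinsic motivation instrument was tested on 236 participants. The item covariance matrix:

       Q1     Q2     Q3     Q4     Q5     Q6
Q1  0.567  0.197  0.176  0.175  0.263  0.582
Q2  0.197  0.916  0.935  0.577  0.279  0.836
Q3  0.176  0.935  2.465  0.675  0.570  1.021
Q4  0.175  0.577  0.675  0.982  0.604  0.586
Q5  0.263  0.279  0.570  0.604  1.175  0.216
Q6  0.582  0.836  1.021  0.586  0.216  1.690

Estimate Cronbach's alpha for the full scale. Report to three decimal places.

sum of item variances = 0.567 + 0.916 + 2.465 + 0.982 + 1.175 + 1.690 = 7.795
Σ_{i<j} σ_ij = 7.692
σ²_total = 7.795 + 2 × 7.692 = 23.179
α = (k/(k−1))·(1 − sum of item variances/σ²_total) = (6/5)·(1 − 7.795/23.179) = 0.796

Cronbach's alpha = 0.796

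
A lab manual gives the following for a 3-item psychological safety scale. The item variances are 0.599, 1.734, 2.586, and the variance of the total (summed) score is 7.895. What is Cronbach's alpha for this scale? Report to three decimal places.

α = 0.565

ΣVar(i) = 0.599 + 1.734 + 2.586 = 4.919
α = (k/(k−1))·(1 − ΣVar(i)/σ²_T) = (3/2)·(1 − 4.919/7.895) = 0.565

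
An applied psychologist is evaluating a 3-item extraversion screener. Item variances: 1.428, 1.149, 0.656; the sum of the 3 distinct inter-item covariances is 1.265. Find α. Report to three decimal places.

Σσᵢ² = 1.428 + 1.149 + 0.656 = 3.233
Sum of distinct covariances = 1.265
Var(T) = Σσᵢ² + 2·Σcov = 3.233 + 2 × 1.265 = 5.763
α = (3/2)·(1 − 3.233/5.763) = 0.659

α = 0.659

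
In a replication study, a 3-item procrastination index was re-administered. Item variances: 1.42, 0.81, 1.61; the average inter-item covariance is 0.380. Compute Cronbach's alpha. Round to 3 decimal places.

ΣVar(i) = 1.42 + 0.81 + 1.61 = 3.84
Sum of the 3 distinct covariances = 3 × 0.380 = 1.140
total variance = ΣVar(i) + 2·Σcov = 3.84 + 2 × 1.140 = 6.120
α = (3/2)·(1 − 3.84/6.120) = 0.559

Cronbach's alpha = 0.559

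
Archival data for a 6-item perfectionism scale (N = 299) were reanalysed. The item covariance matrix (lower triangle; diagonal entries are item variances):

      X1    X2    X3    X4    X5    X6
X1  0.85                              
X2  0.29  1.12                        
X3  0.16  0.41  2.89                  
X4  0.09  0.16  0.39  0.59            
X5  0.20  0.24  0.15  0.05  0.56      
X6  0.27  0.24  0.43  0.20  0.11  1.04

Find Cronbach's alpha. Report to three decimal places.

Σσ²ᵢ = 0.85 + 1.12 + 2.89 + 0.59 + 0.56 + 1.04 = 7.05
Sum of the distinct covariances = 3.39
σ²_total = 7.05 + 2 × 3.39 = 13.83
α = (k/(k−1))·(1 − Σσ²ᵢ/σ²_total) = (6/5)·(1 − 7.05/13.83) = 0.588

α = 0.588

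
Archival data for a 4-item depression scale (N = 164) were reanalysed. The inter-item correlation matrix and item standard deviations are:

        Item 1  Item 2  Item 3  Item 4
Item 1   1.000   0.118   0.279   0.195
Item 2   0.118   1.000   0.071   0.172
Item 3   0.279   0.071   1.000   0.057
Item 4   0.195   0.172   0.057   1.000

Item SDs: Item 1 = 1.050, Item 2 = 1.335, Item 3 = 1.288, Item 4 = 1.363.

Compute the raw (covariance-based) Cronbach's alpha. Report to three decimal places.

Cronbach's alpha = 0.397

Σσ²ᵢ = 1.050² + 1.335² + 1.288² + 1.363² = 6.4014
Covariances σ_ij = r_ij · s_i · s_j:
  σ(Item 1,Item 2) = 0.118 × 1.050 × 1.335 = 0.1654
  σ(Item 1,Item 3) = 0.279 × 1.050 × 1.288 = 0.3773
  σ(Item 1,Item 4) = 0.195 × 1.050 × 1.363 = 0.2791
  σ(Item 2,Item 3) = 0.071 × 1.335 × 1.288 = 0.1221
  σ(Item 2,Item 4) = 0.172 × 1.335 × 1.363 = 0.3130
  σ(Item 3,Item 4) = 0.057 × 1.288 × 1.363 = 0.1001
σ²_T = Σσ²ᵢ + 2·Σσ_ij = 6.4014 + 2 × 1.3570 = 9.1154
α = (4/3)·(1 − 6.4014/9.1154) = 0.397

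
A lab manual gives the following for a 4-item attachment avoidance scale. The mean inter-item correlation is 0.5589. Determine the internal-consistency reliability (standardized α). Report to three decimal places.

Standardized α = k·r̄ / (1 + (k−1)·r̄) = 4 × 0.5589 / (1 + 3 × 0.5589)
  = 2.2356 / 2.6767 = 0.835

standardized α = 0.835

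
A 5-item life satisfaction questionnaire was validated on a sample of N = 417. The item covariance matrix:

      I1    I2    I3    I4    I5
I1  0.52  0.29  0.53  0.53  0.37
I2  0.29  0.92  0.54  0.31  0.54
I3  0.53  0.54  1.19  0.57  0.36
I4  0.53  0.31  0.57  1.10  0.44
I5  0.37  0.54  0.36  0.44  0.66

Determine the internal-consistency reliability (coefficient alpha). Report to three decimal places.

coefficient alpha = 0.839

Σσᵢ² = 0.52 + 0.92 + 1.19 + 1.10 + 0.66 = 4.39
Sum of off-diagonal covariances = 4.48
total variance = 4.39 + 2 × 4.48 = 13.35
α = (k/(k−1))·(1 − Σσᵢ²/total variance) = (5/4)·(1 − 4.39/13.35) = 0.839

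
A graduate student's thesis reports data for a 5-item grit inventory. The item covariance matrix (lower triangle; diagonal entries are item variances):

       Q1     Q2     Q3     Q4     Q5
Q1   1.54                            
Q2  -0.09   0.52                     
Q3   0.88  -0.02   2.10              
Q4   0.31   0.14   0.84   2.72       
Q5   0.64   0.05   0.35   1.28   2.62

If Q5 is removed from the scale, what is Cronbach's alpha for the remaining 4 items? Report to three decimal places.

α = 0.499

Remaining items: Q1, Q2, Q3, Q4 (k = 4).
Σσᵢ² = 1.54 + 0.52 + 2.10 + 2.72 = 6.88
σ²_T = 6.88 + 2 × 2.06 = 11.00
α (item deleted) = (4/3)·(1 − 6.88/11.00) = 0.499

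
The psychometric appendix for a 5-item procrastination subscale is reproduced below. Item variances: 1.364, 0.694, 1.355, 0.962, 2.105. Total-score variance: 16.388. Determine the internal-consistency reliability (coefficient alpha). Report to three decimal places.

α = 0.756

ΣVar(i) = 1.364 + 0.694 + 1.355 + 0.962 + 2.105 = 6.480
α = (k/(k−1))·(1 − ΣVar(i)/σ²_total) = (5/4)·(1 − 6.480/16.388) = 0.756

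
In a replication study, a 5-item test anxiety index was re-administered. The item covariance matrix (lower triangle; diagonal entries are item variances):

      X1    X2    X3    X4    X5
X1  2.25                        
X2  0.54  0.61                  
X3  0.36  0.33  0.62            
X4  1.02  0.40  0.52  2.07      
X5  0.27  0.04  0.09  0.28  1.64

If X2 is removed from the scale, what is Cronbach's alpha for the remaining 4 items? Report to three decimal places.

Cronbach's alpha = 0.581

Remaining items: X1, X3, X4, X5 (k = 4).
ΣVar(i) = 2.25 + 0.62 + 2.07 + 1.64 = 6.58
Var(T) = 6.58 + 2 × 2.54 = 11.66
α (item deleted) = (4/3)·(1 − 6.58/11.66) = 0.581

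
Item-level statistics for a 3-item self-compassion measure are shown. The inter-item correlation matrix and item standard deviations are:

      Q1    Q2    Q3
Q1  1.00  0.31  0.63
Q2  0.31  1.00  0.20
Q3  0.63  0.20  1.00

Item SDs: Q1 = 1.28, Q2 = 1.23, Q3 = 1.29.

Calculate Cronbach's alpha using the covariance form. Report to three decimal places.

Σσ²ᵢ = 1.28² + 1.23² + 1.29² = 4.8154
Covariances σ_ij = r_ij · s_i · s_j:
  σ(Q1,Q2) = 0.31 × 1.28 × 1.23 = 0.4881
  σ(Q1,Q3) = 0.63 × 1.28 × 1.29 = 1.0403
  σ(Q2,Q3) = 0.20 × 1.23 × 1.29 = 0.3173
σ²_T = Σσ²ᵢ + 2·Σσ_ij = 4.8154 + 2 × 1.8457 = 8.5068
α = (3/2)·(1 − 4.8154/8.5068) = 0.651

Cronbach's alpha = 0.651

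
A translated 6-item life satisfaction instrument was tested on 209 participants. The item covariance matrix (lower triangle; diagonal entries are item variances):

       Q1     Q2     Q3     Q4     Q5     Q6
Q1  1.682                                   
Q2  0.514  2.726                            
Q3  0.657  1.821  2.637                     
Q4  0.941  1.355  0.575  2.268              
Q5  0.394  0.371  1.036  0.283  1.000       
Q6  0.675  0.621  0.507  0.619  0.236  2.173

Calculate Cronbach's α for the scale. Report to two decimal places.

ΣVar(i) = 1.682 + 2.726 + 2.637 + 2.268 + 1.000 + 2.173 = 12.486
Sum of the distinct covariances = 10.605
Var(T) = 12.486 + 2 × 10.605 = 33.696
α = (k/(k−1))·(1 − ΣVar(i)/Var(T)) = (6/5)·(1 − 12.486/33.696) = 0.76

α = 0.76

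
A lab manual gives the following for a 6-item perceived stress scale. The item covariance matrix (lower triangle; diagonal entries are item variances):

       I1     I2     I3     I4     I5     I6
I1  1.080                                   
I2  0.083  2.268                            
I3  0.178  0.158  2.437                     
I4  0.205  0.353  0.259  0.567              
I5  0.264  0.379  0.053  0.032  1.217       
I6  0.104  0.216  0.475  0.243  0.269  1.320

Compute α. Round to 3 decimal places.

Σσ²ᵢ = 1.080 + 2.268 + 2.437 + 0.567 + 1.217 + 1.320 = 8.889
Sum of off-diagonal covariances = 3.271
Var(T) = 8.889 + 2 × 3.271 = 15.431
α = (k/(k−1))·(1 − Σσ²ᵢ/Var(T)) = (6/5)·(1 − 8.889/15.431) = 0.509

α = 0.509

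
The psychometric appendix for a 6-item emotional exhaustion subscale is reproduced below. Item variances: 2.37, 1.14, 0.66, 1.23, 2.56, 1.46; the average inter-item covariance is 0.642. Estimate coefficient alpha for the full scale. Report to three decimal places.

Σσᵢ² = 2.37 + 1.14 + 0.66 + 1.23 + 2.56 + 1.46 = 9.42
Sum of the 15 distinct covariances = 15 × 0.642 = 9.630
σ²_T = Σσᵢ² + 2·Σcov = 9.42 + 2 × 9.630 = 28.680
α = (6/5)·(1 − 9.42/28.680) = 0.806

α = 0.806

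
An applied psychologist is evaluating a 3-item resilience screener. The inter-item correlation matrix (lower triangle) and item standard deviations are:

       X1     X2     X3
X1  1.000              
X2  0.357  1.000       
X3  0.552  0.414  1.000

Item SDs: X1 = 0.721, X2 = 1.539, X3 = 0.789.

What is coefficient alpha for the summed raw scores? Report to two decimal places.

Σσ²ᵢ = 0.721² + 1.539² + 0.789² = 3.5109
Covariances σ_ij = r_ij · s_i · s_j:
  σ(X1,X2) = 0.357 × 0.721 × 1.539 = 0.3961
  σ(X1,X3) = 0.552 × 0.721 × 0.789 = 0.3140
  σ(X2,X3) = 0.414 × 1.539 × 0.789 = 0.5027
σ²_T = Σσ²ᵢ + 2·Σσ_ij = 3.5109 + 2 × 1.2128 = 5.9365
α = (3/2)·(1 − 3.5109/5.9365) = 0.61

coefficient alpha = 0.61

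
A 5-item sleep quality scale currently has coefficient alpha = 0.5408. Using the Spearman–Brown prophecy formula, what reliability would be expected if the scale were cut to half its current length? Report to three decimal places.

Length factor m = 1/2
α' = m·α / (1 − (1−m)·α)
   = 1/2 × 0.5408 / (1 − (1 − 1/2) × 0.5408)
   = 0.2704 / 0.7296 = 0.371

predicted reliability = 0.371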